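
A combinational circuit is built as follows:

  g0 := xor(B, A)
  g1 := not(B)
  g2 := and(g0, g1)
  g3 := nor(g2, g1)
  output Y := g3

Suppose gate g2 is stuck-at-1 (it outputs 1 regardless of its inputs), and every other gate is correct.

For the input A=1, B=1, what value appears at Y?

Propagate with g2 forced: g0=0, g1=0, g2=1 [stuck-at-1], g3=0.
So Y = 0. (Without the fault it would be 1.)

0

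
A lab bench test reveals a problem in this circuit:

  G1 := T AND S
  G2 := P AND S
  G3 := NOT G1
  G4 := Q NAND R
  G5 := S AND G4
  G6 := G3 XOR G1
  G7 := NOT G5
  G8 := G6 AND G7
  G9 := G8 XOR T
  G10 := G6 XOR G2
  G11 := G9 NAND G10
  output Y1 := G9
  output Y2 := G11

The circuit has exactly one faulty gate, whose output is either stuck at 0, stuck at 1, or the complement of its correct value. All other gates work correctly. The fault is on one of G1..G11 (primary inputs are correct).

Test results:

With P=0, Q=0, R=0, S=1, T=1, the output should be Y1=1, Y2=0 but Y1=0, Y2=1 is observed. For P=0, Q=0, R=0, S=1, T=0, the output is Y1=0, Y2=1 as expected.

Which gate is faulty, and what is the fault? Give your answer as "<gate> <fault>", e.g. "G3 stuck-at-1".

G9 stuck-at-0

Fault-free values for test 1 (P=0, Q=0, R=0, S=1, T=1): G1=1, G2=0, G3=0, G4=1, G5=1, G6=1, G7=0, G8=0, G9=1, G10=1, G11=0, giving Y1=1, Y2=0. Observed Y1=0, Y2=1.
Test 1: faults giving observed Y1=0, Y2=1 are {G4 stuck-at-0, G4 inverted output, G5 stuck-at-0, G5 inverted output, G7 stuck-at-1, G7 inverted output, G8 stuck-at-1, G8 inverted output, G9 stuck-at-0, G9 inverted output}.
Test 2 (P=0, Q=0, R=0, S=1, T=0): fault-free G1=0, G2=0, G3=1, G4=1, G5=1, G6=1, G7=0, G8=0, G9=0, G10=1, G11=1 → Y1=0, Y2=1; observed Y1=0, Y2=1. Eliminates G4 stuck-at-0, G4 inverted output, G5 stuck-at-0, G5 inverted output, G7 stuck-at-1, G7 inverted output, G8 stuck-at-1, G8 inverted output, G9 inverted output.
Only G9 stuck-at-0 is consistent with every test.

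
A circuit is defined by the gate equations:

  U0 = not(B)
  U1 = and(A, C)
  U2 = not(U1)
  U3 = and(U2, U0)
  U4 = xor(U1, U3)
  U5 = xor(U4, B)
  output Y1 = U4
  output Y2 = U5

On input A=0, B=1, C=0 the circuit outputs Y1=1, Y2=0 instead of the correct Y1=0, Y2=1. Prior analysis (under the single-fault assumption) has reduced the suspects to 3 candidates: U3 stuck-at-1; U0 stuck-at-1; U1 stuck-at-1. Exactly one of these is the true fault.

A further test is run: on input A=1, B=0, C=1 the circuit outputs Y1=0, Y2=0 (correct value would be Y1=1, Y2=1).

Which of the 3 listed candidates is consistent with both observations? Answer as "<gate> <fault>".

U3 stuck-at-1

Evaluate each candidate on input A=1, B=0, C=1:
  U3 stuck-at-1: U0=1, U1=1, U2=0, U3=1 [stuck-at-1], U4=0, U5=0 → Y1=0, Y2=0 — matches
  U0 stuck-at-1: U0=1 [stuck-at-1], U1=1, U2=0, U3=0, U4=1, U5=1 → Y1=1, Y2=1 — eliminated
  U1 stuck-at-1: U0=1, U1=1 [stuck-at-1], U2=0, U3=0, U4=1, U5=1 → Y1=1, Y2=1 — eliminated
Only U3 stuck-at-1 reproduces the observed Y1=0, Y2=0.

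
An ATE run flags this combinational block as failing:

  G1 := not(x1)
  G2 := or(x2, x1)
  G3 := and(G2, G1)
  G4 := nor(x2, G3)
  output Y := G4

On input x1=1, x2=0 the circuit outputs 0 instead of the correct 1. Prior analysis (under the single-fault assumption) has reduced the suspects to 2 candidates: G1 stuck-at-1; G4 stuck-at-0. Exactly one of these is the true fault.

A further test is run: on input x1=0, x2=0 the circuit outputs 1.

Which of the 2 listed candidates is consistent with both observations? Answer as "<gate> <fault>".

G1 stuck-at-1

Evaluate each candidate on input x1=0, x2=0:
  G1 stuck-at-1: G1=1 [stuck-at-1], G2=0, G3=0, G4=1 → 1 — matches
  G4 stuck-at-0: G1=1, G2=0, G3=0, G4=0 [stuck-at-0] → 0 — eliminated
Only G1 stuck-at-1 reproduces the observed 1.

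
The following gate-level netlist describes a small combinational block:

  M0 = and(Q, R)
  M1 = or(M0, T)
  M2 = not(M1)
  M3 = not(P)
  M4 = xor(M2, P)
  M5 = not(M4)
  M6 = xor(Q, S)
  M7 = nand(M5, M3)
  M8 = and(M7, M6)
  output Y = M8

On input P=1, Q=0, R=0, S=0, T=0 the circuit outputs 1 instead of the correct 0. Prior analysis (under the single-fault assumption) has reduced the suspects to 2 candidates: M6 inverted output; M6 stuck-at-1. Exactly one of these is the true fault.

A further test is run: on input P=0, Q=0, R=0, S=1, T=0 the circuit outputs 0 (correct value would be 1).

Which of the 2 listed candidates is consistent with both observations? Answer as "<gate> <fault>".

M6 inverted output

Evaluate each candidate on input P=0, Q=0, R=0, S=1, T=0:
  M6 inverted output: M0=0, M1=0, M2=1, M3=1, M4=1, M5=0, M6=0 [inverted output], M7=1, M8=0 → 0 — matches
  M6 stuck-at-1: M0=0, M1=0, M2=1, M3=1, M4=1, M5=0, M6=1 [stuck-at-1], M7=1, M8=1 → 1 — eliminated
Only M6 inverted output reproduces the observed 0.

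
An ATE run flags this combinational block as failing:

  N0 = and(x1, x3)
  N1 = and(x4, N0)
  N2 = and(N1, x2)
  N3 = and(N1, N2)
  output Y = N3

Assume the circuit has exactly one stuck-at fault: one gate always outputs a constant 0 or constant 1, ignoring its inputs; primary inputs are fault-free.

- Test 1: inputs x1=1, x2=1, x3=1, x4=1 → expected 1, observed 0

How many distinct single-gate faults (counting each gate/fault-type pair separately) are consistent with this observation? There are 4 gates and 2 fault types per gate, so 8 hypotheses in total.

4

Fault-free: N0=1, N1=1, N2=1, N3=1 → 1. Observed 0.
  N0 stuck-at-0: output 0 ✓
  N0 stuck-at-1: output 1 ✗
  N1 stuck-at-0: output 0 ✓
  N1 stuck-at-1: output 1 ✗
  N2 stuck-at-0: output 0 ✓
  N2 stuck-at-1: output 1 ✗
  N3 stuck-at-0: output 0 ✓
  N3 stuck-at-1: output 1 ✗
Consistent faults: {N0 stuck-at-0, N1 stuck-at-0, N2 stuck-at-0, N3 stuck-at-0} — 4 in all.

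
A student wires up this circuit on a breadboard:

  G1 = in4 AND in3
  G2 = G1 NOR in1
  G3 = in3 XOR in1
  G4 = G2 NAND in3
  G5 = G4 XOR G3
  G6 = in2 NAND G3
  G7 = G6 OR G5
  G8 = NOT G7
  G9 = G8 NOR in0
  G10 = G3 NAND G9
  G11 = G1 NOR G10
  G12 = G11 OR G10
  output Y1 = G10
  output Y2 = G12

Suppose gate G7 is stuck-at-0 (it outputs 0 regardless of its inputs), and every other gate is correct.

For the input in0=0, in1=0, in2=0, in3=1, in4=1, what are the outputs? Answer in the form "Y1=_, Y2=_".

Propagate with G7 forced: G1=1, G2=0, G3=1, G4=1, G5=0, G6=1, G7=0 [stuck-at-0], G8=1, G9=0, G10=1, G11=0, G12=1.
So the outputs are Y1=1, Y2=1. (Without the fault they would be Y1=0, Y2=0.)

Y1=1, Y2=1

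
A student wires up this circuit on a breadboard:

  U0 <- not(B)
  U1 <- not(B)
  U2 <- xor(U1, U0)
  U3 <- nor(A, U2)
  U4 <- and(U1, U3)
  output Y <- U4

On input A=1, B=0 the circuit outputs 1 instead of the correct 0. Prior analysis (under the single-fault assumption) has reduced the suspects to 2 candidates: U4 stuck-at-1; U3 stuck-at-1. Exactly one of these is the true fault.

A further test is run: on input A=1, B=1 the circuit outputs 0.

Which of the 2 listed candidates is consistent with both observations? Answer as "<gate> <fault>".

Evaluate each candidate on input A=1, B=1:
  U4 stuck-at-1: U0=0, U1=0, U2=0, U3=0, U4=1 [stuck-at-1] → 1 — eliminated
  U3 stuck-at-1: U0=0, U1=0, U2=0, U3=1 [stuck-at-1], U4=0 → 0 — matches
Only U3 stuck-at-1 reproduces the observed 0.

U3 stuck-at-1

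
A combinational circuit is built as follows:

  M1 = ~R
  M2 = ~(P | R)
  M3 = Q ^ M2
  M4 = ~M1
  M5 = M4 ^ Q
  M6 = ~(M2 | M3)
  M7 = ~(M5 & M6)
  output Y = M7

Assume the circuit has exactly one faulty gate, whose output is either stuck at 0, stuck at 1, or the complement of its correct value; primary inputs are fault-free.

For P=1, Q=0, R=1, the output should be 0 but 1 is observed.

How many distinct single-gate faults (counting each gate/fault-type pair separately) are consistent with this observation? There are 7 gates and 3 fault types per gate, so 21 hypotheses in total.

14

Fault-free: M1=0, M2=0, M3=0, M4=1, M5=1, M6=1, M7=0 → 0. Observed 1.
  M1: stuck-at-1, inverted output ✓; others ✗
  M2: stuck-at-1, inverted output ✓; others ✗
  M3: stuck-at-1, inverted output ✓; others ✗
  M4: stuck-at-0, inverted output ✓; others ✗
  M5: stuck-at-0, inverted output ✓; others ✗
  M6: stuck-at-0, inverted output ✓; others ✗
  M7: stuck-at-1, inverted output ✓; others ✗
Consistent faults: {M1 stuck-at-1, M1 inverted output, M2 stuck-at-1, M2 inverted output, M3 stuck-at-1, M3 inverted output, M4 stuck-at-0, M4 inverted output, M5 stuck-at-0, M5 inverted output, M6 stuck-at-0, M6 inverted output, M7 stuck-at-1, M7 inverted output} — 14 in all.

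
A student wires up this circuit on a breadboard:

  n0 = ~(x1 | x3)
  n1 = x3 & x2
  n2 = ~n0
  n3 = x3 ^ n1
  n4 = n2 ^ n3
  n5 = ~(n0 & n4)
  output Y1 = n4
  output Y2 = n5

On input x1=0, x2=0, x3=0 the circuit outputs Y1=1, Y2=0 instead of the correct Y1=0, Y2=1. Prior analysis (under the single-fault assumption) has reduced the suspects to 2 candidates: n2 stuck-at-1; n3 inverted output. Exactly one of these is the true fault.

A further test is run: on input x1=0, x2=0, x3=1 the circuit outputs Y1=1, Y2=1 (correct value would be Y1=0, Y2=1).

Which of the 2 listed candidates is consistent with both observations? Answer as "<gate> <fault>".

n3 inverted output

Evaluate each candidate on input x1=0, x2=0, x3=1:
  n2 stuck-at-1: n0=0, n1=0, n2=1 [stuck-at-1], n3=1, n4=0, n5=1 → Y1=0, Y2=1 — eliminated
  n3 inverted output: n0=0, n1=0, n2=1, n3=0 [inverted output], n4=1, n5=1 → Y1=1, Y2=1 — matches
Only n3 inverted output reproduces the observed Y1=1, Y2=1.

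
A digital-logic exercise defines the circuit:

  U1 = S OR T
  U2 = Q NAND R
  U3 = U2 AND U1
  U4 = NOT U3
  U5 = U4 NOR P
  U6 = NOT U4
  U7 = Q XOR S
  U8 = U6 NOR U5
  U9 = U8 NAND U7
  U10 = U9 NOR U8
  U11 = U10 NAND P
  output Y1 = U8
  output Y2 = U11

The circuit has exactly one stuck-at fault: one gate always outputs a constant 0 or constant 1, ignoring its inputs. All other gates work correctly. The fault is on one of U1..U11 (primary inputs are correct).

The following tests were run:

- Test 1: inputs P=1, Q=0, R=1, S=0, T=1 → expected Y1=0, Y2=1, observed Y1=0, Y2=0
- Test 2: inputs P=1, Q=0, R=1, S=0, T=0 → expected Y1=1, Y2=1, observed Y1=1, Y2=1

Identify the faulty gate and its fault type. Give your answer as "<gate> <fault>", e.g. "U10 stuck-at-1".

Fault-free values for test 1 (P=1, Q=0, R=1, S=0, T=1): U1=1, U2=1, U3=1, U4=0, U5=0, U6=1, U7=0, U8=0, U9=1, U10=0, U11=1, giving Y1=0, Y2=1. Observed Y1=0, Y2=0.
Test 1: faults giving observed Y1=0, Y2=0 are {U9 stuck-at-0, U10 stuck-at-1, U11 stuck-at-0}.
Test 2 (P=1, Q=0, R=1, S=0, T=0): fault-free U1=0, U2=1, U3=0, U4=1, U5=0, U6=0, U7=0, U8=1, U9=1, U10=0, U11=1 → Y1=1, Y2=1; observed Y1=1, Y2=1. Eliminates U10 stuck-at-1, U11 stuck-at-0.
Only U9 stuck-at-0 is consistent with every test.

U9 stuck-at-0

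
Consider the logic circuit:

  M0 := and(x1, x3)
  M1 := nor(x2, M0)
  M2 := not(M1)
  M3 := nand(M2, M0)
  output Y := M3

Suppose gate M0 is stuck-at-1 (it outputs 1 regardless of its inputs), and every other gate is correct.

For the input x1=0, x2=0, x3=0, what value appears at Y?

0

Propagate with M0 forced: M0=1 [stuck-at-1], M1=0, M2=1, M3=0.
So Y = 0. (Without the fault it would be 1.)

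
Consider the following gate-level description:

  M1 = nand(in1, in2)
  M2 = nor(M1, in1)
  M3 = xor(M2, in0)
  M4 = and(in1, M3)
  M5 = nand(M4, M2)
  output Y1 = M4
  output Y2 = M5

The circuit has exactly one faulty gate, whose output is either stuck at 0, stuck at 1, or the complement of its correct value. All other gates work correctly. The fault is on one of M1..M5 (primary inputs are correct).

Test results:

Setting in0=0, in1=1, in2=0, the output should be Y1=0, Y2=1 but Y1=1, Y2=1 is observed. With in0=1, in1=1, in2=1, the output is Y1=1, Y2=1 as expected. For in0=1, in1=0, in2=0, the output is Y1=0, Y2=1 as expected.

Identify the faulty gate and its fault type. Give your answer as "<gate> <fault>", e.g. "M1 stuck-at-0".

Fault-free values for test 1 (in0=0, in1=1, in2=0): M1=1, M2=0, M3=0, M4=0, M5=1, giving Y1=0, Y2=1. Observed Y1=1, Y2=1.
Test 1: faults giving observed Y1=1, Y2=1 are {M3 stuck-at-1, M3 inverted output, M4 stuck-at-1, M4 inverted output}.
Test 2 (in0=1, in1=1, in2=1): fault-free M1=0, M2=0, M3=1, M4=1, M5=1 → Y1=1, Y2=1; observed Y1=1, Y2=1. Eliminates M3 inverted output, M4 inverted output.
Test 3 (in0=1, in1=0, in2=0): fault-free M1=1, M2=0, M3=1, M4=0, M5=1 → Y1=0, Y2=1; observed Y1=0, Y2=1. Eliminates M4 stuck-at-1.
Only M3 stuck-at-1 is consistent with every test.

M3 stuck-at-1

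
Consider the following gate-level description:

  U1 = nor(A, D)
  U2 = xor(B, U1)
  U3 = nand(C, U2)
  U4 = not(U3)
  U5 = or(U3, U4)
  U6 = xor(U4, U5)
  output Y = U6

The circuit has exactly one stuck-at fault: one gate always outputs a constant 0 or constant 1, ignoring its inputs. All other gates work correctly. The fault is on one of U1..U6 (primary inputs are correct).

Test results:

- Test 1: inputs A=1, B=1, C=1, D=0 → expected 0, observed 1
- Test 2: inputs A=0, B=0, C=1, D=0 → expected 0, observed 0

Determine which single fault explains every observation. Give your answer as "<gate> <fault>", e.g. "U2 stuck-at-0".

U1 stuck-at-1

Fault-free values for test 1 (A=1, B=1, C=1, D=0): U1=0, U2=1, U3=0, U4=1, U5=1, U6=0, giving Y=0. Observed 1.
Test 1: faults giving observed 1 are {U1 stuck-at-1, U2 stuck-at-0, U3 stuck-at-1, U5 stuck-at-0, U6 stuck-at-1}.
Test 2 (A=0, B=0, C=1, D=0): fault-free U1=1, U2=1, U3=0, U4=1, U5=1, U6=0 → 0; observed 0. Eliminates U2 stuck-at-0, U3 stuck-at-1, U5 stuck-at-0, U6 stuck-at-1.
Only U1 stuck-at-1 is consistent with every test.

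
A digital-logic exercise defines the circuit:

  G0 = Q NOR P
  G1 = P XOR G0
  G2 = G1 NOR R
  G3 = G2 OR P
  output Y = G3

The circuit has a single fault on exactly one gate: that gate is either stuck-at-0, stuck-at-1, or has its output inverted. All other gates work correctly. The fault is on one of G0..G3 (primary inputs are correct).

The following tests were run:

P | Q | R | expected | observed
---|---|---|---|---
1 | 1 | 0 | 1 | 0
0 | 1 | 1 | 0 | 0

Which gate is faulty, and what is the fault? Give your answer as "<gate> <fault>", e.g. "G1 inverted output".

Fault-free values for test 1 (P=1, Q=1, R=0): G0=0, G1=1, G2=0, G3=1, giving Y=1. Observed 0.
Test 1: faults giving observed 0 are {G3 stuck-at-0, G3 inverted output}.
Test 2 (P=0, Q=1, R=1): fault-free G0=0, G1=0, G2=0, G3=0 → 0; observed 0. Eliminates G3 inverted output.
Only G3 stuck-at-0 is consistent with every test.

G3 stuck-at-0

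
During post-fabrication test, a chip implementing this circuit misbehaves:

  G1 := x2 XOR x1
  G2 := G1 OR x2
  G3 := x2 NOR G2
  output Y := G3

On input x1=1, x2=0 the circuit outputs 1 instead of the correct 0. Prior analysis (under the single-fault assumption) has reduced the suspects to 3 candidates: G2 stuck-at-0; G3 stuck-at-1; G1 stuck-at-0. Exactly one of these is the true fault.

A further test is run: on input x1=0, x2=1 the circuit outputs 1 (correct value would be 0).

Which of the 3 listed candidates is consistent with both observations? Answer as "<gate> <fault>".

Evaluate each candidate on input x1=0, x2=1:
  G2 stuck-at-0: G1=1, G2=0 [stuck-at-0], G3=0 → 0 — eliminated
  G3 stuck-at-1: G1=1, G2=1, G3=1 [stuck-at-1] → 1 — matches
  G1 stuck-at-0: G1=0 [stuck-at-0], G2=1, G3=0 → 0 — eliminated
Only G3 stuck-at-1 reproduces the observed 1.

G3 stuck-at-1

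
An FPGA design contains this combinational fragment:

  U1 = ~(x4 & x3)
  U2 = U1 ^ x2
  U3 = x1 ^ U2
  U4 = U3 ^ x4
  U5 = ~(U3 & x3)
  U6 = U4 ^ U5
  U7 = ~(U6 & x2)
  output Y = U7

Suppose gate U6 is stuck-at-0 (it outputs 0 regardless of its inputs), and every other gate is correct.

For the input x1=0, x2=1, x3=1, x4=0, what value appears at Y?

Propagate with U6 forced: U1=1, U2=0, U3=0, U4=0, U5=1, U6=0 [stuck-at-0], U7=1.
So Y = 1. (Without the fault it would be 0.)

1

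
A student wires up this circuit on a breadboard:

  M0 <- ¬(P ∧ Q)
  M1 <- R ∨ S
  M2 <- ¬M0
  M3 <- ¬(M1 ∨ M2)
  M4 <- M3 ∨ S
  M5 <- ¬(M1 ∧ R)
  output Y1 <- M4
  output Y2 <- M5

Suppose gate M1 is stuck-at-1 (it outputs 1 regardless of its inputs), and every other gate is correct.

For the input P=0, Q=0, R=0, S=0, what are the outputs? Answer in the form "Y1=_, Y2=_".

Propagate with M1 forced: M0=1, M1=1 [stuck-at-1], M2=0, M3=0, M4=0, M5=1.
So the outputs are Y1=0, Y2=1. (Without the fault they would be Y1=1, Y2=1.)

Y1=0, Y2=1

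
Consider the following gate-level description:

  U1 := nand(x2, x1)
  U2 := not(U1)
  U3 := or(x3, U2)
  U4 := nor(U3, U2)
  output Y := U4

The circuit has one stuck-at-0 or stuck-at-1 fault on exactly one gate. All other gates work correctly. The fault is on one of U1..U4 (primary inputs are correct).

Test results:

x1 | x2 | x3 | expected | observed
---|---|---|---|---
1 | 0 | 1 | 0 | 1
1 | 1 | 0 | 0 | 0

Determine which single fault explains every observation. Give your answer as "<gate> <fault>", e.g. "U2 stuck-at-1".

Fault-free values for test 1 (x1=1, x2=0, x3=1): U1=1, U2=0, U3=1, U4=0, giving Y=0. Observed 1.
Test 1: faults giving observed 1 are {U3 stuck-at-0, U4 stuck-at-1}.
Test 2 (x1=1, x2=1, x3=0): fault-free U1=0, U2=1, U3=1, U4=0 → 0; observed 0. Eliminates U4 stuck-at-1.
Only U3 stuck-at-0 is consistent with every test.

U3 stuck-at-0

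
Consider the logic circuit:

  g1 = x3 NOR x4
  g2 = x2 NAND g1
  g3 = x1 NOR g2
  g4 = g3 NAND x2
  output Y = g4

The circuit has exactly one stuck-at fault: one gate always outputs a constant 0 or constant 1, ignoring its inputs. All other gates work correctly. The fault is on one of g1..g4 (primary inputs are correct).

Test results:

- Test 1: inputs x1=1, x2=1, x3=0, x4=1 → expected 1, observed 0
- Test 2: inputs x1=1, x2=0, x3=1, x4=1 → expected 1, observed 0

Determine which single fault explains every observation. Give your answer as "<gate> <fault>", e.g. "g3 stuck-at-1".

Fault-free values for test 1 (x1=1, x2=1, x3=0, x4=1): g1=0, g2=1, g3=0, g4=1, giving Y=1. Observed 0.
Test 1: faults giving observed 0 are {g3 stuck-at-1, g4 stuck-at-0}.
Test 2 (x1=1, x2=0, x3=1, x4=1): fault-free g1=0, g2=1, g3=0, g4=1 → 1; observed 0. Eliminates g3 stuck-at-1.
Only g4 stuck-at-0 is consistent with every test.

g4 stuck-at-0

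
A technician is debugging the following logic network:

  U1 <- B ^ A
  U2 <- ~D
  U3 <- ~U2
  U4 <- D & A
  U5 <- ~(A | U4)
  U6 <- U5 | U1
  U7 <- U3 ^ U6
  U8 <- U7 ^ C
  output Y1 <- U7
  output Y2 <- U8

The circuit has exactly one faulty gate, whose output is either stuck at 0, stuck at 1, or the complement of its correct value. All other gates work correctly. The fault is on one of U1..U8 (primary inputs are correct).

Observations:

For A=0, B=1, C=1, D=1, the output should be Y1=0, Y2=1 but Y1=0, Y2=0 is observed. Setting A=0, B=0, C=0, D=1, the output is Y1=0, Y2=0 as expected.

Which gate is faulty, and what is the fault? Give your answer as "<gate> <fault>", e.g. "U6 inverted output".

Fault-free values for test 1 (A=0, B=1, C=1, D=1): U1=1, U2=0, U3=1, U4=0, U5=1, U6=1, U7=0, U8=1, giving Y1=0, Y2=1. Observed Y1=0, Y2=0.
Test 1: faults giving observed Y1=0, Y2=0 are {U8 stuck-at-0, U8 inverted output}.
Test 2 (A=0, B=0, C=0, D=1): fault-free U1=0, U2=0, U3=1, U4=0, U5=1, U6=1, U7=0, U8=0 → Y1=0, Y2=0; observed Y1=0, Y2=0. Eliminates U8 inverted output.
Only U8 stuck-at-0 is consistent with every test.

U8 stuck-at-0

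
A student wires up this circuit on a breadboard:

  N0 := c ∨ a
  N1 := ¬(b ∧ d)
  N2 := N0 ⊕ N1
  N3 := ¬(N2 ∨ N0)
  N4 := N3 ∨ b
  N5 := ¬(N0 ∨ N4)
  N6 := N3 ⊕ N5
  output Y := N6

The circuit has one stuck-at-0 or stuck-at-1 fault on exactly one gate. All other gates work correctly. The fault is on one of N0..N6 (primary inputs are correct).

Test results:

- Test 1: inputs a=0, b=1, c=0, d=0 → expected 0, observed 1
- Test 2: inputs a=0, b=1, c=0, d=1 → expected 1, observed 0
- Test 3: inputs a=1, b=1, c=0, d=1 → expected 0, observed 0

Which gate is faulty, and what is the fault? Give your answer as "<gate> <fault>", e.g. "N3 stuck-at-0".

Fault-free values for test 1 (a=0, b=1, c=0, d=0): N0=0, N1=1, N2=1, N3=0, N4=1, N5=0, N6=0, giving Y=0. Observed 1.
Test 1: faults giving observed 1 are {N1 stuck-at-0, N2 stuck-at-0, N3 stuck-at-1, N4 stuck-at-0, N5 stuck-at-1, N6 stuck-at-1}.
Test 2 (a=0, b=1, c=0, d=1): fault-free N0=0, N1=0, N2=0, N3=1, N4=1, N5=0, N6=1 → 1; observed 0. Eliminates N1 stuck-at-0, N2 stuck-at-0, N3 stuck-at-1, N6 stuck-at-1.
Test 3 (a=1, b=1, c=0, d=1): fault-free N0=1, N1=0, N2=1, N3=0, N4=1, N5=0, N6=0 → 0; observed 0. Eliminates N5 stuck-at-1.
Only N4 stuck-at-0 is consistent with every test.

N4 stuck-at-0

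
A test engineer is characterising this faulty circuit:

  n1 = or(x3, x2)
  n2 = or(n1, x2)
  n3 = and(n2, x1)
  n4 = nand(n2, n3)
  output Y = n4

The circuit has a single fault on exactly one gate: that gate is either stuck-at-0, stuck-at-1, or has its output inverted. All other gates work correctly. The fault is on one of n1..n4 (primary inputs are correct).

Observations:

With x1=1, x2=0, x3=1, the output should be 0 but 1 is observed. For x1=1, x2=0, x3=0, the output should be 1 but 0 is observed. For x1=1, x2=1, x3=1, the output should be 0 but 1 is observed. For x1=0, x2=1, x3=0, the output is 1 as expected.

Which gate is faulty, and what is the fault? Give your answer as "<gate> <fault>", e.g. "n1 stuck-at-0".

n2 inverted output

Fault-free values for test 1 (x1=1, x2=0, x3=1): n1=1, n2=1, n3=1, n4=0, giving Y=0. Observed 1.
Test 1: faults giving observed 1 are {n1 stuck-at-0, n1 inverted output, n2 stuck-at-0, n2 inverted output, n3 stuck-at-0, n3 inverted output, n4 stuck-at-1, n4 inverted output}.
Test 2 (x1=1, x2=0, x3=0): fault-free n1=0, n2=0, n3=0, n4=1 → 1; observed 0. Eliminates n1 stuck-at-0, n2 stuck-at-0, n3 stuck-at-0, n3 inverted output, n4 stuck-at-1.
Test 3 (x1=1, x2=1, x3=1): fault-free n1=1, n2=1, n3=1, n4=0 → 0; observed 1. Eliminates n1 inverted output.
Test 4 (x1=0, x2=1, x3=0): fault-free n1=1, n2=1, n3=0, n4=1 → 1; observed 1. Eliminates n4 inverted output.
Only n2 inverted output is consistent with every test.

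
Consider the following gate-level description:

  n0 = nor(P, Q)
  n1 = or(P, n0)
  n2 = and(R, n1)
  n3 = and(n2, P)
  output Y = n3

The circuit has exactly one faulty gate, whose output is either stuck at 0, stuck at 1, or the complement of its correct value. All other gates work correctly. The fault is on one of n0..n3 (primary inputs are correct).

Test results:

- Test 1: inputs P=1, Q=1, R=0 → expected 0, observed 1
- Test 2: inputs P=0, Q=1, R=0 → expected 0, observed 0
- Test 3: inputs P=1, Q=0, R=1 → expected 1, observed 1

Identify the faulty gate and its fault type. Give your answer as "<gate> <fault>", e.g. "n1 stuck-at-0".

n2 stuck-at-1

Fault-free values for test 1 (P=1, Q=1, R=0): n0=0, n1=1, n2=0, n3=0, giving Y=0. Observed 1.
Test 1: faults giving observed 1 are {n2 stuck-at-1, n2 inverted output, n3 stuck-at-1, n3 inverted output}.
Test 2 (P=0, Q=1, R=0): fault-free n0=0, n1=0, n2=0, n3=0 → 0; observed 0. Eliminates n3 stuck-at-1, n3 inverted output.
Test 3 (P=1, Q=0, R=1): fault-free n0=0, n1=1, n2=1, n3=1 → 1; observed 1. Eliminates n2 inverted output.
Only n2 stuck-at-1 is consistent with every test.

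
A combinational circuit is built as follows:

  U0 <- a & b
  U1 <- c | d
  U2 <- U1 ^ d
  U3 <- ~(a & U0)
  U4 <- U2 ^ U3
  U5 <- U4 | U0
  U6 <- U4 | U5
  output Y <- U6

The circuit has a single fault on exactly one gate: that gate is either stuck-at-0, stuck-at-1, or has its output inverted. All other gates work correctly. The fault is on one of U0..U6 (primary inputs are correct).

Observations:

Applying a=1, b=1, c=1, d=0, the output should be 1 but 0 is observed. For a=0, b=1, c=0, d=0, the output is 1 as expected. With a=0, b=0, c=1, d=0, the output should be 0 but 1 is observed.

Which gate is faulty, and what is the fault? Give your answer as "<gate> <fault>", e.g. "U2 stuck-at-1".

U0 inverted output

Fault-free values for test 1 (a=1, b=1, c=1, d=0): U0=1, U1=1, U2=1, U3=0, U4=1, U5=1, U6=1, giving Y=1. Observed 0.
Test 1: faults giving observed 0 are {U0 stuck-at-0, U0 inverted output, U6 stuck-at-0, U6 inverted output}.
Test 2 (a=0, b=1, c=0, d=0): fault-free U0=0, U1=0, U2=0, U3=1, U4=1, U5=1, U6=1 → 1; observed 1. Eliminates U6 stuck-at-0, U6 inverted output.
Test 3 (a=0, b=0, c=1, d=0): fault-free U0=0, U1=1, U2=1, U3=1, U4=0, U5=0, U6=0 → 0; observed 1. Eliminates U0 stuck-at-0.
Only U0 inverted output is consistent with every test.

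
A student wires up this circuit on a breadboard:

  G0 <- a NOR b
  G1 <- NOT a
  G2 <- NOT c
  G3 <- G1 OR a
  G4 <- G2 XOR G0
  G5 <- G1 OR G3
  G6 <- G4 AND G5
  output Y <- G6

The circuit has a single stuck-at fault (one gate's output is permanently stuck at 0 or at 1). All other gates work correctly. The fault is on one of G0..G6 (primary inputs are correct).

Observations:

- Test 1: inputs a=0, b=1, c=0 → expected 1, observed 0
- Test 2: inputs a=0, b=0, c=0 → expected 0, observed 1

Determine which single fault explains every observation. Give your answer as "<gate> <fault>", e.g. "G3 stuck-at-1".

Fault-free values for test 1 (a=0, b=1, c=0): G0=0, G1=1, G2=1, G3=1, G4=1, G5=1, G6=1, giving Y=1. Observed 0.
Test 1: faults giving observed 0 are {G0 stuck-at-1, G1 stuck-at-0, G2 stuck-at-0, G4 stuck-at-0, G5 stuck-at-0, G6 stuck-at-0}.
Test 2 (a=0, b=0, c=0): fault-free G0=1, G1=1, G2=1, G3=1, G4=0, G5=1, G6=0 → 0; observed 1. Eliminates G0 stuck-at-1, G1 stuck-at-0, G4 stuck-at-0, G5 stuck-at-0, G6 stuck-at-0.
Only G2 stuck-at-0 is consistent with every test.

G2 stuck-at-0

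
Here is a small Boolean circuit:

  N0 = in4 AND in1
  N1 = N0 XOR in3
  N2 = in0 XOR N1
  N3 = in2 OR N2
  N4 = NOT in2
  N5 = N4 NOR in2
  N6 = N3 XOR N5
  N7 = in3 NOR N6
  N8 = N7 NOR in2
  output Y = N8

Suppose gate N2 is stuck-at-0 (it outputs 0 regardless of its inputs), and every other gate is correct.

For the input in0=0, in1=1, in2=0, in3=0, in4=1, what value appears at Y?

0

Propagate with N2 forced: N0=1, N1=1, N2=0 [stuck-at-0], N3=0, N4=1, N5=0, N6=0, N7=1, N8=0.
So Y = 0. (Without the fault it would be 1.)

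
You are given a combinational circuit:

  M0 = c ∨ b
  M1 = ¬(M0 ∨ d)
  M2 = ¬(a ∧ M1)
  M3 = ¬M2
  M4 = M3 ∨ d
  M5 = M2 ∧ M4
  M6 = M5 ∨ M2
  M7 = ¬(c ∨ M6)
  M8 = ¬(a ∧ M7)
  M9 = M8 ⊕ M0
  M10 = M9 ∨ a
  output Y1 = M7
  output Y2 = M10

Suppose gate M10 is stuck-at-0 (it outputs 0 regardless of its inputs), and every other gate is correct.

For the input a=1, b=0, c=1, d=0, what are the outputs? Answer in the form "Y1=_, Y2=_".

Propagate with M10 forced: M0=1, M1=0, M2=1, M3=0, M4=0, M5=0, M6=1, M7=0, M8=1, M9=0, M10=0 [stuck-at-0].
So the outputs are Y1=0, Y2=0. (Without the fault they would be Y1=0, Y2=1.)

Y1=0, Y2=0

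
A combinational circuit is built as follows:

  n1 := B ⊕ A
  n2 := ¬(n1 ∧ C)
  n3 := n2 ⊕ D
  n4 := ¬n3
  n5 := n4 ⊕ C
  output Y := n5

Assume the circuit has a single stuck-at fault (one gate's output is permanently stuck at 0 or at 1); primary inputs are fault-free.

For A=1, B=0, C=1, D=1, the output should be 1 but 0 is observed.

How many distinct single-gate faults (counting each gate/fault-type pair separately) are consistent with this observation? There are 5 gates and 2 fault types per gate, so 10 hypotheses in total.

5

Fault-free: n1=1, n2=0, n3=1, n4=0, n5=1 → 1. Observed 0.
  n1 stuck-at-0: output 0 ✓
  n1 stuck-at-1: output 1 ✗
  n2 stuck-at-0: output 1 ✗
  n2 stuck-at-1: output 0 ✓
  n3 stuck-at-0: output 0 ✓
  n3 stuck-at-1: output 1 ✗
  n4 stuck-at-0: output 1 ✗
  n4 stuck-at-1: output 0 ✓
  n5 stuck-at-0: output 0 ✓
  n5 stuck-at-1: output 1 ✗
Consistent faults: {n1 stuck-at-0, n2 stuck-at-1, n3 stuck-at-0, n4 stuck-at-1, n5 stuck-at-0} — 5 in all.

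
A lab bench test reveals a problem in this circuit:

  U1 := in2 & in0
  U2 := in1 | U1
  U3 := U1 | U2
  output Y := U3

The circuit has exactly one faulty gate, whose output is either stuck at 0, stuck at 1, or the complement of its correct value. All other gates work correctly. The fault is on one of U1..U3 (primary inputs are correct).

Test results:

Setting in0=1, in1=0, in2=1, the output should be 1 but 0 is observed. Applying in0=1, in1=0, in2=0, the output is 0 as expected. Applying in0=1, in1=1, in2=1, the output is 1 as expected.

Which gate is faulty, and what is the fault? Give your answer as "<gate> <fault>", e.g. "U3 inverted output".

U1 stuck-at-0

Fault-free values for test 1 (in0=1, in1=0, in2=1): U1=1, U2=1, U3=1, giving Y=1. Observed 0.
Test 1: faults giving observed 0 are {U1 stuck-at-0, U1 inverted output, U3 stuck-at-0, U3 inverted output}.
Test 2 (in0=1, in1=0, in2=0): fault-free U1=0, U2=0, U3=0 → 0; observed 0. Eliminates U1 inverted output, U3 inverted output.
Test 3 (in0=1, in1=1, in2=1): fault-free U1=1, U2=1, U3=1 → 1; observed 1. Eliminates U3 stuck-at-0.
Only U1 stuck-at-0 is consistent with every test.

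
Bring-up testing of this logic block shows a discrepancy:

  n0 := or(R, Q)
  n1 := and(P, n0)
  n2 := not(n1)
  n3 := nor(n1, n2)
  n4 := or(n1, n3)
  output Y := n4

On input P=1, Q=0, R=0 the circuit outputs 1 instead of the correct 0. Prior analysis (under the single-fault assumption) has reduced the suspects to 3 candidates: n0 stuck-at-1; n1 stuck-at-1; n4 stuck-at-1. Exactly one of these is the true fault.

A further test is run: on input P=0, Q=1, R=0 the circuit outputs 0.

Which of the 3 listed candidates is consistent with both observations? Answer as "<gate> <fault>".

Evaluate each candidate on input P=0, Q=1, R=0:
  n0 stuck-at-1: n0=1 [stuck-at-1], n1=0, n2=1, n3=0, n4=0 → 0 — matches
  n1 stuck-at-1: n0=1, n1=1 [stuck-at-1], n2=0, n3=0, n4=1 → 1 — eliminated
  n4 stuck-at-1: n0=1, n1=0, n2=1, n3=0, n4=1 [stuck-at-1] → 1 — eliminated
Only n0 stuck-at-1 reproduces the observed 0.

n0 stuck-at-1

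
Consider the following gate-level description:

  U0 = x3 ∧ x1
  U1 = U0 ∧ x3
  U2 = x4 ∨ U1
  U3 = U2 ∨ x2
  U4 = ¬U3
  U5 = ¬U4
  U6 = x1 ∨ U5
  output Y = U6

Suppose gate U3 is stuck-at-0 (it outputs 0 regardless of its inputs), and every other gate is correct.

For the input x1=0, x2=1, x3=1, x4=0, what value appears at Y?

Propagate with U3 forced: U0=0, U1=0, U2=0, U3=0 [stuck-at-0], U4=1, U5=0, U6=0.
So Y = 0. (Without the fault it would be 1.)

0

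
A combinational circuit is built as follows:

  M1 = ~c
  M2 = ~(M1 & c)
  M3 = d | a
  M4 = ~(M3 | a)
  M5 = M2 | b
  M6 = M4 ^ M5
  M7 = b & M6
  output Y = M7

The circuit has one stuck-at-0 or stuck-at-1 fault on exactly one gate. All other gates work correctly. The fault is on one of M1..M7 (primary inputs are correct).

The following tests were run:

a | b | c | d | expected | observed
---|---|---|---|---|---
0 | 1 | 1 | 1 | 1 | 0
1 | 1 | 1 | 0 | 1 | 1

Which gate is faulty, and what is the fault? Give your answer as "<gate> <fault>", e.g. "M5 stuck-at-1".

M3 stuck-at-0

Fault-free values for test 1 (a=0, b=1, c=1, d=1): M1=0, M2=1, M3=1, M4=0, M5=1, M6=1, M7=1, giving Y=1. Observed 0.
Test 1: faults giving observed 0 are {M3 stuck-at-0, M4 stuck-at-1, M5 stuck-at-0, M6 stuck-at-0, M7 stuck-at-0}.
Test 2 (a=1, b=1, c=1, d=0): fault-free M1=0, M2=1, M3=1, M4=0, M5=1, M6=1, M7=1 → 1; observed 1. Eliminates M4 stuck-at-1, M5 stuck-at-0, M6 stuck-at-0, M7 stuck-at-0.
Only M3 stuck-at-0 is consistent with every test.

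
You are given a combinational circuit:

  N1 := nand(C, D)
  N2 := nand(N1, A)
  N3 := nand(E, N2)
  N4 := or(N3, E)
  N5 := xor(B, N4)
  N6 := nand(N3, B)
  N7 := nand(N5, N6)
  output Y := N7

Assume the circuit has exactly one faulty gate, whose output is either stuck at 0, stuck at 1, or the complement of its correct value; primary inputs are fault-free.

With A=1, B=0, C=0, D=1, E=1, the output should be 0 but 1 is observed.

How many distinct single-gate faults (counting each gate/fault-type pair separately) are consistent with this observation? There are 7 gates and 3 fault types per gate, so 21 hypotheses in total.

Fault-free: N1=1, N2=0, N3=1, N4=1, N5=1, N6=1, N7=0 → 0. Observed 1.
  N1: none of the 3 fault types match ✗
  N2: none of the 3 fault types match ✗
  N3: none of the 3 fault types match ✗
  N4: stuck-at-0, inverted output ✓; others ✗
  N5: stuck-at-0, inverted output ✓; others ✗
  N6: stuck-at-0, inverted output ✓; others ✗
  N7: stuck-at-1, inverted output ✓; others ✗
Consistent faults: {N4 stuck-at-0, N4 inverted output, N5 stuck-at-0, N5 inverted output, N6 stuck-at-0, N6 inverted output, N7 stuck-at-1, N7 inverted output} — 8 in all.

8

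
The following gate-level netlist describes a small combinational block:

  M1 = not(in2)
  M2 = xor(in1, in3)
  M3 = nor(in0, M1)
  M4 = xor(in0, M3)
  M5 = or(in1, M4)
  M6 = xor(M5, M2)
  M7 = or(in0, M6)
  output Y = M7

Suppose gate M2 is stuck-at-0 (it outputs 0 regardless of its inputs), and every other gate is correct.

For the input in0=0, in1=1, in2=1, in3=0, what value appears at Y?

Propagate with M2 forced: M1=0, M2=0 [stuck-at-0], M3=1, M4=1, M5=1, M6=1, M7=1.
So Y = 1. (Without the fault it would be 0.)

1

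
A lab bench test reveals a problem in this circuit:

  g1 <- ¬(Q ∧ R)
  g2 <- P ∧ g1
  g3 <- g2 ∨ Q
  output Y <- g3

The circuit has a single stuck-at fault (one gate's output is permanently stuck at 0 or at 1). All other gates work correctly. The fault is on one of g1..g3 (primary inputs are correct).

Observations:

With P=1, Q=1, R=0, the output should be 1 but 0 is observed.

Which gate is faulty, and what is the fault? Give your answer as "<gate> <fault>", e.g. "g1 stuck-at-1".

g3 stuck-at-0

Fault-free values for test 1 (P=1, Q=1, R=0): g1=1, g2=1, g3=1, giving Y=1. Observed 0.
Test 1: faults giving observed 0 are {g3 stuck-at-0}.
Only g3 stuck-at-0 is consistent with every test.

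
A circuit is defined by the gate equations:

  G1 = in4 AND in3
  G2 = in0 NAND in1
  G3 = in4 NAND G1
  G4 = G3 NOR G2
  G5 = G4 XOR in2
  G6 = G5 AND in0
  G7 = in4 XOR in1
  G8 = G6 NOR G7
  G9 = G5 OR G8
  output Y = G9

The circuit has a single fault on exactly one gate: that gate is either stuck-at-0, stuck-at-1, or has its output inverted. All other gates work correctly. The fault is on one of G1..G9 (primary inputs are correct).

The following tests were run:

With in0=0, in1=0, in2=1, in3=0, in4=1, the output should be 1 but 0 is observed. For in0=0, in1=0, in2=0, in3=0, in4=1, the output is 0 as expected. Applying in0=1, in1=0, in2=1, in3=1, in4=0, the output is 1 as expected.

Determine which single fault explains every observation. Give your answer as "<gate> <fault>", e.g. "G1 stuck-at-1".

Fault-free values for test 1 (in0=0, in1=0, in2=1, in3=0, in4=1): G1=0, G2=1, G3=1, G4=0, G5=1, G6=0, G7=1, G8=0, G9=1, giving Y=1. Observed 0.
Test 1: faults giving observed 0 are {G4 stuck-at-1, G4 inverted output, G5 stuck-at-0, G5 inverted output, G9 stuck-at-0, G9 inverted output}.
Test 2 (in0=0, in1=0, in2=0, in3=0, in4=1): fault-free G1=0, G2=1, G3=1, G4=0, G5=0, G6=0, G7=1, G8=0, G9=0 → 0; observed 0. Eliminates G4 stuck-at-1, G4 inverted output, G5 inverted output, G9 inverted output.
Test 3 (in0=1, in1=0, in2=1, in3=1, in4=0): fault-free G1=0, G2=1, G3=1, G4=0, G5=1, G6=1, G7=0, G8=0, G9=1 → 1; observed 1. Eliminates G9 stuck-at-0.
Only G5 stuck-at-0 is consistent with every test.

G5 stuck-at-0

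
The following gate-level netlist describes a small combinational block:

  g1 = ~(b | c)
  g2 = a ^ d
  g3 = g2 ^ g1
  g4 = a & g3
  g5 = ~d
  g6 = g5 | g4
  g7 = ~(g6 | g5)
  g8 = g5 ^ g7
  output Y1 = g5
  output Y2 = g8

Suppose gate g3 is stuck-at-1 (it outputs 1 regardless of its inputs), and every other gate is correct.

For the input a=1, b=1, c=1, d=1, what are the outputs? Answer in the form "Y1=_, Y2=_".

Y1=0, Y2=0

Propagate with g3 forced: g1=0, g2=0, g3=1 [stuck-at-1], g4=1, g5=0, g6=1, g7=0, g8=0.
So the outputs are Y1=0, Y2=0. (Without the fault they would be Y1=0, Y2=1.)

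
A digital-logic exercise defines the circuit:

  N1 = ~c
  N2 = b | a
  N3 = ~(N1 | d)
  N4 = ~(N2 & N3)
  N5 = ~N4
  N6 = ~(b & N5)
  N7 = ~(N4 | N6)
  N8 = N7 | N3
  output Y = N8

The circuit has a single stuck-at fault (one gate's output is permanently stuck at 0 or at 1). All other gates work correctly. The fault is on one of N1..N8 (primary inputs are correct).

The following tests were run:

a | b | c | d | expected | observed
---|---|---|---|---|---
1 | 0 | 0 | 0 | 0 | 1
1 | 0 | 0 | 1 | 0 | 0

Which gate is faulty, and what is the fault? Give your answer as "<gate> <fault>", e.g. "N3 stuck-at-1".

Fault-free values for test 1 (a=1, b=0, c=0, d=0): N1=1, N2=1, N3=0, N4=1, N5=0, N6=1, N7=0, N8=0, giving Y=0. Observed 1.
Test 1: faults giving observed 1 are {N1 stuck-at-0, N3 stuck-at-1, N7 stuck-at-1, N8 stuck-at-1}.
Test 2 (a=1, b=0, c=0, d=1): fault-free N1=1, N2=1, N3=0, N4=1, N5=0, N6=1, N7=0, N8=0 → 0; observed 0. Eliminates N3 stuck-at-1, N7 stuck-at-1, N8 stuck-at-1.
Only N1 stuck-at-0 is consistent with every test.

N1 stuck-at-0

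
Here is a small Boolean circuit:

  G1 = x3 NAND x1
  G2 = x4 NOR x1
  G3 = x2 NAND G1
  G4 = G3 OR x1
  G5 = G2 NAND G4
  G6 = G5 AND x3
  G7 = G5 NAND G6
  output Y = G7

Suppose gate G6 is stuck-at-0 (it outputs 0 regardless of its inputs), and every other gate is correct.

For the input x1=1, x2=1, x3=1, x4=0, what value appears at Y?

Propagate with G6 forced: G1=0, G2=0, G3=1, G4=1, G5=1, G6=0 [stuck-at-0], G7=1.
So Y = 1. (Without the fault it would be 0.)

1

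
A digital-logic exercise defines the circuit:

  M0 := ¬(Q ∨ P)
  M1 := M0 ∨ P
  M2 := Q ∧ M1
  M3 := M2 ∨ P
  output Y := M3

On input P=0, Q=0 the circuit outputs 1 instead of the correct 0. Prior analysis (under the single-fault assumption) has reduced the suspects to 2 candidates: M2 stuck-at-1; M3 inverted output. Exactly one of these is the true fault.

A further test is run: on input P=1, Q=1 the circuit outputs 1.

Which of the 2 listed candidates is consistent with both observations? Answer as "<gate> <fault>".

Evaluate each candidate on input P=1, Q=1:
  M2 stuck-at-1: M0=0, M1=1, M2=1 [stuck-at-1], M3=1 → 1 — matches
  M3 inverted output: M0=0, M1=1, M2=1, M3=0 [inverted output] → 0 — eliminated
Only M2 stuck-at-1 reproduces the observed 1.

M2 stuck-at-1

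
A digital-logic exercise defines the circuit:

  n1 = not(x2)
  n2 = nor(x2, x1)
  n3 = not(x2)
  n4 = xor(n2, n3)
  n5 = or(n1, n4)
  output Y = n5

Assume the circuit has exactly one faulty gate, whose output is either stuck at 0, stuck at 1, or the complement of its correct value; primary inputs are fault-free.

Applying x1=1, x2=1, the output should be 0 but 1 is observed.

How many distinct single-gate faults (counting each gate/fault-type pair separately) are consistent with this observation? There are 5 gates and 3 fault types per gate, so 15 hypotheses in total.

Fault-free: n1=0, n2=0, n3=0, n4=0, n5=0 → 0. Observed 1.
  n1: stuck-at-1, inverted output ✓; others ✗
  n2: stuck-at-1, inverted output ✓; others ✗
  n3: stuck-at-1, inverted output ✓; others ✗
  n4: stuck-at-1, inverted output ✓; others ✗
  n5: stuck-at-1, inverted output ✓; others ✗
Consistent faults: {n1 stuck-at-1, n1 inverted output, n2 stuck-at-1, n2 inverted output, n3 stuck-at-1, n3 inverted output, n4 stuck-at-1, n4 inverted output, n5 stuck-at-1, n5 inverted output} — 10 in all.

10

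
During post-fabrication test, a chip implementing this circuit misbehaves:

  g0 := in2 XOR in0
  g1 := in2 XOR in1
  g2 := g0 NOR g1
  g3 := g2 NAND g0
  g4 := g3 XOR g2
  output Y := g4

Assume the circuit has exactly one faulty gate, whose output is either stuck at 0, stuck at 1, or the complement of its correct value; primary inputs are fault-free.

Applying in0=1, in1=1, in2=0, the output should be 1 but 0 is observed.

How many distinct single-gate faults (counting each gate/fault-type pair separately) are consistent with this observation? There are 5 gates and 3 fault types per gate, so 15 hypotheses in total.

Fault-free: g0=1, g1=1, g2=0, g3=1, g4=1 → 1. Observed 0.
  g0: none of the 3 fault types match ✗
  g1: none of the 3 fault types match ✗
  g2: none of the 3 fault types match ✗
  g3: stuck-at-0, inverted output ✓; others ✗
  g4: stuck-at-0, inverted output ✓; others ✗
Consistent faults: {g3 stuck-at-0, g3 inverted output, g4 stuck-at-0, g4 inverted output} — 4 in all.

4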